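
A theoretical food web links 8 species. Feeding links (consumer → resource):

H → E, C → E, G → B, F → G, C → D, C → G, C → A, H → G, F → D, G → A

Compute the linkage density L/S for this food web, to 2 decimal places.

L/S = 1.25

There are L = 10 links among S = 8 species.
L/S = 10/8 = 1.2500 ≈ 1.25.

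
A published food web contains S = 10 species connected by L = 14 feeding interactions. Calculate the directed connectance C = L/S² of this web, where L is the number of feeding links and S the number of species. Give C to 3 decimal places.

C = 0.140

The web has S = 10 species and L = 14 feeding links.
C = L / S² = 14 / 100 = 0.1400 ≈ 0.140.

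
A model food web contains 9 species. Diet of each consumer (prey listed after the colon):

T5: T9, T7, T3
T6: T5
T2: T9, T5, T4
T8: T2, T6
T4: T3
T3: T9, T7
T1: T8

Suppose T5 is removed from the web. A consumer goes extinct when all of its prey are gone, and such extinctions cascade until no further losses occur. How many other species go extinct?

Remove T5.
Round 1: T6 (all prey gone) → extinct.
No further losses. Total secondary extinctions: 1.

1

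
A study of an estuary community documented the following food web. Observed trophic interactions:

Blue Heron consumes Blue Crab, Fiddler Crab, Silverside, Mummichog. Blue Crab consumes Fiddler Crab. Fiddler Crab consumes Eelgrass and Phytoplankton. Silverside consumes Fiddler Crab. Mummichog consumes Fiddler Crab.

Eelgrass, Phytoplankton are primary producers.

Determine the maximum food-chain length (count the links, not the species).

3 links

One longest chain: Eelgrass → Fiddler Crab → Mummichog → Blue Heron.
It has 4 species and 3 links.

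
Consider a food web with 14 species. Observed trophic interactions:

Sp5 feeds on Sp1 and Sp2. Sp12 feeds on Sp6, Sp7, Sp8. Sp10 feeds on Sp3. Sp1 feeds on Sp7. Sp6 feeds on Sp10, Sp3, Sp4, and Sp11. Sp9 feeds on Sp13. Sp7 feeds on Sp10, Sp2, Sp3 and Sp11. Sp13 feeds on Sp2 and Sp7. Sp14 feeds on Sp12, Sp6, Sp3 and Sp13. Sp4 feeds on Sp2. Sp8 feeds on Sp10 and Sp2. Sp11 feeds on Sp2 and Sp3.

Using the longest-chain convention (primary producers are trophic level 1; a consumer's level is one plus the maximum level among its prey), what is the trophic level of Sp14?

Trophic level 5

Sp3 is a producer → level 1.
Sp10 eats Sp3 → level 2.
Sp8 eats Sp10 (level 2); other prey at levels: Sp2 1 → level 3.
Sp12 eats Sp8 (level 3); other prey at levels: Sp6 3, Sp7 3 → level 4.
Sp14 eats Sp12 (level 4); other prey at levels: Sp3 1, Sp6 3, Sp13 4 → level 5.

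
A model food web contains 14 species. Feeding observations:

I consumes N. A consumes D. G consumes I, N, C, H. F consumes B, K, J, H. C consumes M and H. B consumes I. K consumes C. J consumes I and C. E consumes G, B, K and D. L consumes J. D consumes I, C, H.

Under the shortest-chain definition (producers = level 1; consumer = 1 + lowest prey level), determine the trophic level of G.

N is a producer → level 1.
G eats N → level 2.

Trophic level 2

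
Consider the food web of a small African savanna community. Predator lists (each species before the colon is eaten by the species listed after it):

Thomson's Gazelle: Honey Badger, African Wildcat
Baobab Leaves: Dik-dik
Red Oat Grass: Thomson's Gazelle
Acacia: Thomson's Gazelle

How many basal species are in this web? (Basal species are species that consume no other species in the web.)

Basal species (no prey listed): Red Oat Grass, Baobab Leaves, Acacia.
Count: 3.

3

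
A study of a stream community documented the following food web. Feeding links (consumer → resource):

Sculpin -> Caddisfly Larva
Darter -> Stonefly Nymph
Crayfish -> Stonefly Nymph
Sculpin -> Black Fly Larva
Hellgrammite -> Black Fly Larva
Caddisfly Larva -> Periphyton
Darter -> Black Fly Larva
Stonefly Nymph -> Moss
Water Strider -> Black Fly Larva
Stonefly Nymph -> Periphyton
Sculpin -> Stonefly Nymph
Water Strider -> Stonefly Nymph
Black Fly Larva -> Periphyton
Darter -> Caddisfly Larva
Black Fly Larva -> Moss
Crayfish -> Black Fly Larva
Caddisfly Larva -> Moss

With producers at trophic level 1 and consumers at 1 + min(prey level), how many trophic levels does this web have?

Producers (level 1): Moss, Periphyton.
Following each consumer down to its lowest-level prey: Moss → Caddisfly Larva → Sculpin (levels 1 through 3).
All prey of Sculpin (Caddisfly Larva 2, Stonefly Nymph 2, Black Fly Larva 2) are at level 2 or above, so Sculpin is at level 1 + 2 = 3.
Every consumer has at least one prey at level 2 or below, so none exceeds level 3.

3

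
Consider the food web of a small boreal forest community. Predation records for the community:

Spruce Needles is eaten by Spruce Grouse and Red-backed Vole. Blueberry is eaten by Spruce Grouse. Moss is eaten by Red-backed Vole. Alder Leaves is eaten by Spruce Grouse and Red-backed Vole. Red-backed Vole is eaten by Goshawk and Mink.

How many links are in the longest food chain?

One longest chain: Moss → Red-backed Vole → Mink.
It has 3 species and 2 links.

2 links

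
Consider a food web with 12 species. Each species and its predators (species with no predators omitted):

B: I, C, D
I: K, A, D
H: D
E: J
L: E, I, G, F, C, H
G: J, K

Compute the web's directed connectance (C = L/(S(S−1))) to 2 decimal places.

The web has S = 12 species and L = 16 feeding links.
C = L / (S(S−1)) = 16 / 132 = 0.1212 ≈ 0.12.

C = 0.12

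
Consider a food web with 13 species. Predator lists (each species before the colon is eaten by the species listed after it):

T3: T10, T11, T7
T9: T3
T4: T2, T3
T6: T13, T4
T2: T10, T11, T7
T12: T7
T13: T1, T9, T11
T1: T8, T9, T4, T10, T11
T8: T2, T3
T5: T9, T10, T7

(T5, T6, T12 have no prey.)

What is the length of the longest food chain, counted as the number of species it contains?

One longest chain: T6 → T13 → T1 → T8 → T2 → T10.
It has 6 species and 5 links.

6 species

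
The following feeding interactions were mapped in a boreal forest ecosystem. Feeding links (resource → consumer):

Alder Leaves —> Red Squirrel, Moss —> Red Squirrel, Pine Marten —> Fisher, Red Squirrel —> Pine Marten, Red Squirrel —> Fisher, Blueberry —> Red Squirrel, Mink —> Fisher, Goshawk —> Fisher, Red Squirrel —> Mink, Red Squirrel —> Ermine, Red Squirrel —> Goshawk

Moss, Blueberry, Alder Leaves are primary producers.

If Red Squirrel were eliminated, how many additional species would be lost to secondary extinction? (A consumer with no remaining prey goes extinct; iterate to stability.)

Remove Red Squirrel.
Round 1: Mink (all prey gone), Pine Marten (all prey gone), Goshawk (all prey gone), Ermine (all prey gone) → extinct.
Round 2: Fisher (all prey gone) → extinct.
No further losses. Total secondary extinctions: 5.

5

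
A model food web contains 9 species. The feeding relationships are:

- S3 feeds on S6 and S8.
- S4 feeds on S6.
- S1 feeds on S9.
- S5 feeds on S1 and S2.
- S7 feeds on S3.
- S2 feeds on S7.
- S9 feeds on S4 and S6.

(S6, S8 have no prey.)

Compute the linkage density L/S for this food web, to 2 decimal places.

L/S = 1.11

There are L = 10 links among S = 9 species.
L/S = 10/9 = 1.1111 ≈ 1.11.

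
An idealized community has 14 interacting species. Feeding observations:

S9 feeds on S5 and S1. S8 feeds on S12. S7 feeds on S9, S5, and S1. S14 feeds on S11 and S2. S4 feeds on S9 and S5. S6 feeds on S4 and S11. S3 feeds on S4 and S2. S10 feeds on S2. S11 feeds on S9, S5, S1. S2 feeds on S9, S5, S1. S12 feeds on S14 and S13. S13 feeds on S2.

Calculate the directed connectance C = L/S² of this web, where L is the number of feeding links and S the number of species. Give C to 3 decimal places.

The web has S = 14 species and L = 24 feeding links.
C = L / S² = 24 / 196 = 0.1224 ≈ 0.122.

C = 0.122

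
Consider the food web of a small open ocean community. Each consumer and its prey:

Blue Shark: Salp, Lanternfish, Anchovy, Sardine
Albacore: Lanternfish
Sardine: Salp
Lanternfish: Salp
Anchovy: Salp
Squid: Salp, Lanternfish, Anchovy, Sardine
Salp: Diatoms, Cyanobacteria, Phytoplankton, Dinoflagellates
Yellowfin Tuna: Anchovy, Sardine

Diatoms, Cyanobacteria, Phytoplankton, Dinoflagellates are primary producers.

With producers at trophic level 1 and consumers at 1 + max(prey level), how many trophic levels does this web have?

Producers (level 1): Diatoms, Cyanobacteria, Phytoplankton, Dinoflagellates.
Diatoms → Salp → Anchovy → Yellowfin Tuna gives Yellowfin Tuna level 4.
No species has a prey at level 4, so no species reaches level 5.

4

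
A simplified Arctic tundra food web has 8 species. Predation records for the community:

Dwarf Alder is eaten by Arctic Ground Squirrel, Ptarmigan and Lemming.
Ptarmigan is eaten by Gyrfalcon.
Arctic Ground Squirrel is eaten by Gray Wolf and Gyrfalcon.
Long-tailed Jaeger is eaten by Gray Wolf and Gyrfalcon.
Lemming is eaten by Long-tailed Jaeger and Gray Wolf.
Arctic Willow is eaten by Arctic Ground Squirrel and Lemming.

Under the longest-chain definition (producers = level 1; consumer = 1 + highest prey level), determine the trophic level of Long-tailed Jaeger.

Trophic level 3

Arctic Willow is a producer → level 1.
Lemming eats Arctic Willow (level 1); other prey at levels: Dwarf Alder 1 → level 2.
Long-tailed Jaeger eats Lemming → level 3.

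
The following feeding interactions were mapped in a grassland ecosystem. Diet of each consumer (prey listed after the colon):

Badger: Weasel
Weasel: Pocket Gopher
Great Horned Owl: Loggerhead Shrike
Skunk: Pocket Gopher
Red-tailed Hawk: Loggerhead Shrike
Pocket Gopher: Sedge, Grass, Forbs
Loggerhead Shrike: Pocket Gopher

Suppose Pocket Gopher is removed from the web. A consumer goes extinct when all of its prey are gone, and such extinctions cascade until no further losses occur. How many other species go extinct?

Remove Pocket Gopher.
Round 1: Skunk (all prey gone), Loggerhead Shrike (all prey gone), Weasel (all prey gone) → extinct.
Round 2: Red-tailed Hawk (all prey gone), Great Horned Owl (all prey gone), Badger (all prey gone) → extinct.
No further losses. Total secondary extinctions: 6.

6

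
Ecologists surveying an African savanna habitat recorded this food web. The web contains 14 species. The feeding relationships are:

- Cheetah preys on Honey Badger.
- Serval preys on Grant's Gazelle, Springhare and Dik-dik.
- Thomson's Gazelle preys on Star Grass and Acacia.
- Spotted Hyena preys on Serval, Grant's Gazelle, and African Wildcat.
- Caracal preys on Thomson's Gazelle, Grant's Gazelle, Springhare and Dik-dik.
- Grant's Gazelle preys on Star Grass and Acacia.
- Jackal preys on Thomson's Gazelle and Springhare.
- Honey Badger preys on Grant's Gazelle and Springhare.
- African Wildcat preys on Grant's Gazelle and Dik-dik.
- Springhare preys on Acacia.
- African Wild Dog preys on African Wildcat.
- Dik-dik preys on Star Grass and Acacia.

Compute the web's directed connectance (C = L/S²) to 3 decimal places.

C = 0.128

The web has S = 14 species and L = 25 feeding links.
C = L / S² = 25 / 196 = 0.1276 ≈ 0.128.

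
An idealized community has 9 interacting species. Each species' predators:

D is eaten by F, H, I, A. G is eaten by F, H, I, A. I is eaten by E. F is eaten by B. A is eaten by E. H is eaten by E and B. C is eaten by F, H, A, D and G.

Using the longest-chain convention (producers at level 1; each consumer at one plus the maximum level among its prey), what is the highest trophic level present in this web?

Producers (level 1): C.
C → G → I → E gives E level 4.
No species has a prey at level 4, so no species reaches level 5.

4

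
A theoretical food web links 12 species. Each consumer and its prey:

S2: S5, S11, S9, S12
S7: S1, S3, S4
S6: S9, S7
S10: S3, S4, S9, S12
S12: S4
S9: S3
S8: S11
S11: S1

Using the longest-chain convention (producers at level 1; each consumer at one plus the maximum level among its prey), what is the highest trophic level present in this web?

Producers (level 1): S1, S5, S3, S4.
S3 → S9 → S6 gives S6 level 3.
No species has a prey at level 3, so no species reaches level 4.

3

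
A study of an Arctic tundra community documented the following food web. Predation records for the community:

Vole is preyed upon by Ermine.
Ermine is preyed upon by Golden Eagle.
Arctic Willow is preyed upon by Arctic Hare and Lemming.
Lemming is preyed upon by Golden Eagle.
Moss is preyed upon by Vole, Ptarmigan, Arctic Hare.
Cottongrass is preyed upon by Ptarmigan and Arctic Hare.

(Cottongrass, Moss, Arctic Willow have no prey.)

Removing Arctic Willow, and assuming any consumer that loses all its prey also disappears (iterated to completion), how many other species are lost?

Remove Arctic Willow.
Round 1: Lemming (all prey gone) → extinct.
No further losses. Total secondary extinctions: 1.

1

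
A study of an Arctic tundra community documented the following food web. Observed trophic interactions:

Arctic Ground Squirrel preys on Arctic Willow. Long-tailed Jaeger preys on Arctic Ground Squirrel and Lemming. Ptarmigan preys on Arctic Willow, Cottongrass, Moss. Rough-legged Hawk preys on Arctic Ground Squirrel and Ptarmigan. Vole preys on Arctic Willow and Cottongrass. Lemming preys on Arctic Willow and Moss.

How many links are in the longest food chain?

2 links

One longest chain: Arctic Willow → Arctic Ground Squirrel → Long-tailed Jaeger.
It has 3 species and 2 links.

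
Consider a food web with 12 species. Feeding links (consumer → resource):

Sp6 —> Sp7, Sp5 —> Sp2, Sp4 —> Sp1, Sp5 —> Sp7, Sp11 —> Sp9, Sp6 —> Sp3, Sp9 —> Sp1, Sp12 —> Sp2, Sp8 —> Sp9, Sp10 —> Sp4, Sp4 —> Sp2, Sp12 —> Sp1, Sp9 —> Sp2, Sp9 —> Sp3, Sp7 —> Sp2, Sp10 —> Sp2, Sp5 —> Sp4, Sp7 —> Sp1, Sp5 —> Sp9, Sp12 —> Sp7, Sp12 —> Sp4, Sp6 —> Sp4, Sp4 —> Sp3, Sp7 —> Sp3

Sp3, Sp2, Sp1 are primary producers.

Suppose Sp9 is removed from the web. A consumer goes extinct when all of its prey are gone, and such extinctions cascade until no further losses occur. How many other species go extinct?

Remove Sp9.
Round 1: Sp8 (all prey gone), Sp11 (all prey gone) → extinct.
No further losses. Total secondary extinctions: 2.

2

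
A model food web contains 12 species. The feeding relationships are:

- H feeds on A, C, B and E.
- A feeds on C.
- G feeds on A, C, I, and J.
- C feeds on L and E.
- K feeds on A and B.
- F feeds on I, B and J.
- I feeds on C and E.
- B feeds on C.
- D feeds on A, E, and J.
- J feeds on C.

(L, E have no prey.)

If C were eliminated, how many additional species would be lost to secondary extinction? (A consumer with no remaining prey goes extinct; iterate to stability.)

4

Remove C.
Round 1: A (all prey gone), B (all prey gone), J (all prey gone) → extinct.
Round 2: K (all prey gone) → extinct.
No further losses. Total secondary extinctions: 4.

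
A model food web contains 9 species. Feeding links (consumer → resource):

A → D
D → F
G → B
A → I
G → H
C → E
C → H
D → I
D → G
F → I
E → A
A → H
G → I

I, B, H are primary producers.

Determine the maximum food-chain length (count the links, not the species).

One longest chain: I → G → D → A → E → C.
It has 6 species and 5 links.

5 links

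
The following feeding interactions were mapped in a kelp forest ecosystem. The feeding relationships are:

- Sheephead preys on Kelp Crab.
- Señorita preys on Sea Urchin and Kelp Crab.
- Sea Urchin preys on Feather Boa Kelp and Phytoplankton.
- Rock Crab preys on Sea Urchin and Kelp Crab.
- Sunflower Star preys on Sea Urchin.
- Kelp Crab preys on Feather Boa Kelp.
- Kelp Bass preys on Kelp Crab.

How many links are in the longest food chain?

2 links

One longest chain: Feather Boa Kelp → Kelp Crab → Kelp Bass.
It has 3 species and 2 links.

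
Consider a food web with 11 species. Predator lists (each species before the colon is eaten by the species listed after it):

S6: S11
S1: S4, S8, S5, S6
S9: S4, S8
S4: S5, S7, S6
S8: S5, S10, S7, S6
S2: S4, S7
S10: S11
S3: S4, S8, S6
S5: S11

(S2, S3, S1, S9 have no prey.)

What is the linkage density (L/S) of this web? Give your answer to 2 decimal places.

L/S = 1.91

There are L = 21 links among S = 11 species.
L/S = 21/11 = 1.9091 ≈ 1.91.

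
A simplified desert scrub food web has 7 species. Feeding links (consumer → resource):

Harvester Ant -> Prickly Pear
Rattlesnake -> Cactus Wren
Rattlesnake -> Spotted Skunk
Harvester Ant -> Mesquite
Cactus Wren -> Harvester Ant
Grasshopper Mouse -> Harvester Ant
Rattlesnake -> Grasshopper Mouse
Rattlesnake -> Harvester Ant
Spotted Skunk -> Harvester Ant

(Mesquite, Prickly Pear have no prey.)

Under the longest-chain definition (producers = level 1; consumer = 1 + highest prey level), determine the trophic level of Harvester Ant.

Mesquite is a producer → level 1.
Harvester Ant eats Mesquite (level 1); other prey at levels: Prickly Pear 1 → level 2.

Trophic level 2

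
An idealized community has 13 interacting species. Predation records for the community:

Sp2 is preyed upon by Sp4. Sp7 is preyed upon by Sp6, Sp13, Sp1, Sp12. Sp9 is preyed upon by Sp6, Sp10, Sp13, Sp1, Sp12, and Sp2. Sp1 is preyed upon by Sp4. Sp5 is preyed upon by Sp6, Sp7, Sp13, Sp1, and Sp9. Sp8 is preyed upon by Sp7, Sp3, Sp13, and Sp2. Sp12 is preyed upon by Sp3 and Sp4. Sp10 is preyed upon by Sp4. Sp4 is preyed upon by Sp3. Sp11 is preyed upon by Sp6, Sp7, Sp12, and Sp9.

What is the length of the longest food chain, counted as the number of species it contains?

One longest chain: Sp11 → Sp9 → Sp1 → Sp4 → Sp3.
It has 5 species and 4 links.

5 species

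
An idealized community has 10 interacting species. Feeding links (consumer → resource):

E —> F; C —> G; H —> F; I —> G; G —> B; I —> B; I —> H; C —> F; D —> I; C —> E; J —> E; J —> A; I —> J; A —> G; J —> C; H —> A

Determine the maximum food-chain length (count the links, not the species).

One longest chain: B → G → A → H → I → D.
It has 6 species and 5 links.

5 links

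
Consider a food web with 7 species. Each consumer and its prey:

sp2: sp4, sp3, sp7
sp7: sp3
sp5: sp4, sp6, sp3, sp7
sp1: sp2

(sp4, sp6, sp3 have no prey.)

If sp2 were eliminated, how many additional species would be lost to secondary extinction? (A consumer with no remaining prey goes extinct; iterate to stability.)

1

Remove sp2.
Round 1: sp1 (all prey gone) → extinct.
No further losses. Total secondary extinctions: 1.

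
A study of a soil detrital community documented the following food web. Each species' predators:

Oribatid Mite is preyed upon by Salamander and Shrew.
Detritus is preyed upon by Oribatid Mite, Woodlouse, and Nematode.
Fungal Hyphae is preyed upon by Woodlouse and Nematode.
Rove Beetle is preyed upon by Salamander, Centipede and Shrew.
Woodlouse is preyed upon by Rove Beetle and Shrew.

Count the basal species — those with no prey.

2

Basal species (no prey listed): Detritus, Fungal Hyphae.
Count: 2.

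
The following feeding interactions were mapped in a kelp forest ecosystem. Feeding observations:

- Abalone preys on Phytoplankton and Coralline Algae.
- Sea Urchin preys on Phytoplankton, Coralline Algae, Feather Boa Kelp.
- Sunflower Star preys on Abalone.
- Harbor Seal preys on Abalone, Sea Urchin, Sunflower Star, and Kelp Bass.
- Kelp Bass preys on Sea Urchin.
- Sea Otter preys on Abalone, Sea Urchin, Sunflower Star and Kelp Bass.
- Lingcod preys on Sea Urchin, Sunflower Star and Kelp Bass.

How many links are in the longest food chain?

3 links

One longest chain: Coralline Algae → Abalone → Sunflower Star → Harbor Seal.
It has 4 species and 3 links.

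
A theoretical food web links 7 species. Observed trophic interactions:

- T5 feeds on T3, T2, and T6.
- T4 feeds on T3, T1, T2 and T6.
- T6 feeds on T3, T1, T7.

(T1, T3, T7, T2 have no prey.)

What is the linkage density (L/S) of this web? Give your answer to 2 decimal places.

There are L = 10 links among S = 7 species.
L/S = 10/7 = 1.4286 ≈ 1.43.

L/S = 1.43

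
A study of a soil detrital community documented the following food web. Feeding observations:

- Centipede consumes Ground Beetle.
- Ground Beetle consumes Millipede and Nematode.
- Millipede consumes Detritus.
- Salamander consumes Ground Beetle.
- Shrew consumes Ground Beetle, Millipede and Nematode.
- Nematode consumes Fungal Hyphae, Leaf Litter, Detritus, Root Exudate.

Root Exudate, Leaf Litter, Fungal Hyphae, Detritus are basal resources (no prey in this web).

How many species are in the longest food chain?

4 species

One longest chain: Detritus → Millipede → Ground Beetle → Shrew.
It has 4 species and 3 links.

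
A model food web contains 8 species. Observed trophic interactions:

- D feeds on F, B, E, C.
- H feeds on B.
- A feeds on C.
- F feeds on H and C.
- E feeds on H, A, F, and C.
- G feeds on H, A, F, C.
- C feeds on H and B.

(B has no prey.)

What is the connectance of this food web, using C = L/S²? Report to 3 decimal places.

The web has S = 8 species and L = 18 feeding links.
C = L / S² = 18 / 64 = 0.2812 ≈ 0.281.

C = 0.281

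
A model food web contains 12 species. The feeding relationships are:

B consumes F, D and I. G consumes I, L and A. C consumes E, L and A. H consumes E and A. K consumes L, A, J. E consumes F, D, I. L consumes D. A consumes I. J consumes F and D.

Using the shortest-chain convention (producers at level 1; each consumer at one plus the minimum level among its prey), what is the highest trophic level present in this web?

Producers (level 1): F, D, I.
Following each consumer down to its lowest-level prey: F → E → C (levels 1 through 3).
All prey of C (E 2, A 2, L 2) are at level 2 or above, so C is at level 1 + 2 = 3.
Every consumer has at least one prey at level 2 or below, so none exceeds level 3.

3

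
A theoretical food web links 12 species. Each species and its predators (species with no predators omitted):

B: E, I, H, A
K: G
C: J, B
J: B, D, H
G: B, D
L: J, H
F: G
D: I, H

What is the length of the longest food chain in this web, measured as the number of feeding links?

3 links

One longest chain: C → J → B → E.
It has 4 species and 3 links.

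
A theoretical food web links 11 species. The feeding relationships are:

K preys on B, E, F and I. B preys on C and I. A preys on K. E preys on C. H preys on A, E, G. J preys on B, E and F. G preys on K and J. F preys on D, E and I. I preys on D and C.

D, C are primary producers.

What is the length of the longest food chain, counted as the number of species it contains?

6 species

One longest chain: D → I → F → K → G → H.
It has 6 species and 5 links.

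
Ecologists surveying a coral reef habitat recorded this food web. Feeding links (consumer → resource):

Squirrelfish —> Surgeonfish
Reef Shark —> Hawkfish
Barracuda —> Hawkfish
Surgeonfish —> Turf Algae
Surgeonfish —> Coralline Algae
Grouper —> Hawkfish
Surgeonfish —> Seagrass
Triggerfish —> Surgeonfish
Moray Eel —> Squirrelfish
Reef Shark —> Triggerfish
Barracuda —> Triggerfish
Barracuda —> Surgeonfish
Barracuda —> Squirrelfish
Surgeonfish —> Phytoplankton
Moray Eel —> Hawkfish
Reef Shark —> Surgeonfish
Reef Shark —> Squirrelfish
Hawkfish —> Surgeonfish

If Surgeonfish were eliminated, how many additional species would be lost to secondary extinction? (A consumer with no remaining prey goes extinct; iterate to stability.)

7

Remove Surgeonfish.
Round 1: Squirrelfish (all prey gone), Triggerfish (all prey gone), Hawkfish (all prey gone) → extinct.
Round 2: Barracuda (all prey gone), Moray Eel (all prey gone), Reef Shark (all prey gone), Grouper (all prey gone) → extinct.
No further losses. Total secondary extinctions: 7.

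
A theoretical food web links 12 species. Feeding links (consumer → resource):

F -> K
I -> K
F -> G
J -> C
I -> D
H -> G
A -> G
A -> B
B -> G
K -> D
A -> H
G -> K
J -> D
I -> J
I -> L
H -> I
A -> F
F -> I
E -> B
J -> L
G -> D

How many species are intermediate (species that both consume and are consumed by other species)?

7

Intermediate species (has both prey and predators): J, K, G, I, H, B, F.
Count: 7.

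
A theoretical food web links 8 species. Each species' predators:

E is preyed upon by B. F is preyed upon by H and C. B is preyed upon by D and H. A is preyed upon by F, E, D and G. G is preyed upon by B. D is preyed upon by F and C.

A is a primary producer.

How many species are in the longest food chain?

One longest chain: A → G → B → D → F → C.
It has 6 species and 5 links.

6 species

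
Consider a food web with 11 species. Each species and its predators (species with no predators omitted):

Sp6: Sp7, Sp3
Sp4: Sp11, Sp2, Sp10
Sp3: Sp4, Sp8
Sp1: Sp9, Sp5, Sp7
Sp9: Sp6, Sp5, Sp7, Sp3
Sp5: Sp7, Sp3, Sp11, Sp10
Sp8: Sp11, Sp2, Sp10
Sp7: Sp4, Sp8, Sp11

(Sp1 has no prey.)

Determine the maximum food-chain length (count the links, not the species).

5 links

One longest chain: Sp1 → Sp9 → Sp6 → Sp7 → Sp4 → Sp11.
It has 6 species and 5 links.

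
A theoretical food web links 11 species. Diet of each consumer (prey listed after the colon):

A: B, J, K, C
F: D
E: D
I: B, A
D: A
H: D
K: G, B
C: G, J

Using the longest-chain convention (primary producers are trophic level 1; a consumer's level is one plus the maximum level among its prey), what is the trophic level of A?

Trophic level 3

G is a producer → level 1.
K eats G (level 1); other prey at levels: B 1 → level 2.
A eats K (level 2); other prey at levels: B 1, J 1, C 2 → level 3.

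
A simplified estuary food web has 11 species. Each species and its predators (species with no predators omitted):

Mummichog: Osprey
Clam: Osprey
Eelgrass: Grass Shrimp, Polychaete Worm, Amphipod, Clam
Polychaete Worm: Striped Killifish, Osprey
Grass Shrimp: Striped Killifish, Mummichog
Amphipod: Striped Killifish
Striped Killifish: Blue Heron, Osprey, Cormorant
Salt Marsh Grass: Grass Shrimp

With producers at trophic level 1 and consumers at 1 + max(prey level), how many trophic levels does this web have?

Producers (level 1): Eelgrass, Salt Marsh Grass.
Eelgrass → Grass Shrimp → Striped Killifish → Blue Heron gives Blue Heron level 4.
No species has a prey at level 4, so no species reaches level 5.

4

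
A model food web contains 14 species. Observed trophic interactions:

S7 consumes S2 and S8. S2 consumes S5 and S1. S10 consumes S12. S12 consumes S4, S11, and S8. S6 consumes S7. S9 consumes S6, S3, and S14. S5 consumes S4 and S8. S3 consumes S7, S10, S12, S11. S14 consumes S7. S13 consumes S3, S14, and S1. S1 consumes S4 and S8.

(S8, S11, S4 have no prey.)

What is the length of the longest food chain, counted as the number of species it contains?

One longest chain: S8 → S5 → S2 → S7 → S6 → S9.
It has 6 species and 5 links.

6 species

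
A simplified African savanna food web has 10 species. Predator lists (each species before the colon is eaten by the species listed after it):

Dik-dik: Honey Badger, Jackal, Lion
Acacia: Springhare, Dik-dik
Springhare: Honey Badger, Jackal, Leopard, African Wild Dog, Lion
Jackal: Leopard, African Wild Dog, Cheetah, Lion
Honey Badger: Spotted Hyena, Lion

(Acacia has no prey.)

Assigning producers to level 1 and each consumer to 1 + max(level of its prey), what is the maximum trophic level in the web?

Producers (level 1): Acacia.
Acacia → Springhare → Honey Badger → Lion gives Lion level 4.
No species has a prey at level 4, so no species reaches level 5.

4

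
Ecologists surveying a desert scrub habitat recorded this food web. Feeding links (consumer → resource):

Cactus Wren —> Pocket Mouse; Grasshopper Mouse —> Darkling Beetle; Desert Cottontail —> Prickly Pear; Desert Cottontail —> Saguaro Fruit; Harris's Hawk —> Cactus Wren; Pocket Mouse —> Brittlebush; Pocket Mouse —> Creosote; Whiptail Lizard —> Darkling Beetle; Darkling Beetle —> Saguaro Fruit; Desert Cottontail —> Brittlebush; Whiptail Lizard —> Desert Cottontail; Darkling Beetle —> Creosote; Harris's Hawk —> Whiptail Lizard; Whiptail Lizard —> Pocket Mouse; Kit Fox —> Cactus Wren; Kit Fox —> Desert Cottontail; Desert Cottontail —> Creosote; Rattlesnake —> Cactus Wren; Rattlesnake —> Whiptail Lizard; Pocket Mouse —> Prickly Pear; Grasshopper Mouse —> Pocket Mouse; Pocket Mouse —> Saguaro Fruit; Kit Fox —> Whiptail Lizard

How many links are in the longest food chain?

3 links

One longest chain: Creosote → Pocket Mouse → Cactus Wren → Rattlesnake.
It has 4 species and 3 links.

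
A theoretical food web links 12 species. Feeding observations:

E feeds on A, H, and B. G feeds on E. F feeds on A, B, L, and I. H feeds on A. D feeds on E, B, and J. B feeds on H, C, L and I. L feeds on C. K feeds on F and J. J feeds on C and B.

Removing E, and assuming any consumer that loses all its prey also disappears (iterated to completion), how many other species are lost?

1

Remove E.
Round 1: G (all prey gone) → extinct.
No further losses. Total secondary extinctions: 1.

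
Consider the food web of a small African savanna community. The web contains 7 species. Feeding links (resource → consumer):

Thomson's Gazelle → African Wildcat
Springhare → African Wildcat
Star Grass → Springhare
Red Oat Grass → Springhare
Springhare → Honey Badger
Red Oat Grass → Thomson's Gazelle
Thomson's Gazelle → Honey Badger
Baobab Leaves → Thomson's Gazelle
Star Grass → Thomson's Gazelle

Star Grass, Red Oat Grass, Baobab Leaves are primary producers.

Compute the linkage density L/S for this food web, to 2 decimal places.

L/S = 1.29

There are L = 9 links among S = 7 species.
L/S = 9/7 = 1.2857 ≈ 1.29.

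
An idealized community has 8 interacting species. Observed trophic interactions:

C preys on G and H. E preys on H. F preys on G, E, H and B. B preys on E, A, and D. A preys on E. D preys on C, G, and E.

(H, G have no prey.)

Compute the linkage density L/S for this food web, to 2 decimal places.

L/S = 1.75

There are L = 14 links among S = 8 species.
L/S = 14/8 = 1.7500 ≈ 1.75.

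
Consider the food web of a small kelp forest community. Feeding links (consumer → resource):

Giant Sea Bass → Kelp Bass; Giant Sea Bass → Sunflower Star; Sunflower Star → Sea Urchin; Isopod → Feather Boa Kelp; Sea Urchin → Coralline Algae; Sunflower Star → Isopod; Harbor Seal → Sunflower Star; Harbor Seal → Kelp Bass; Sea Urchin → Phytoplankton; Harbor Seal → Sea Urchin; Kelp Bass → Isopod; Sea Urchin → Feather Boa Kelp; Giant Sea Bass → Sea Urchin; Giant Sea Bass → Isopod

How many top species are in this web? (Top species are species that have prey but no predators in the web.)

2

Top species (has prey, but nothing eats it): Giant Sea Bass, Harbor Seal.
Count: 2.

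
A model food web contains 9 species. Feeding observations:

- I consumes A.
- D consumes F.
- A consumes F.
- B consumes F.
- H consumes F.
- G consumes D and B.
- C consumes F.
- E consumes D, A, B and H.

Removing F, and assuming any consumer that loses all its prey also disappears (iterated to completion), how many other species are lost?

8

Remove F.
Round 1: C (all prey gone), A (all prey gone), D (all prey gone), B (all prey gone), H (all prey gone) → extinct.
Round 2: I (all prey gone), E (all prey gone), G (all prey gone) → extinct.
No further losses. Total secondary extinctions: 8.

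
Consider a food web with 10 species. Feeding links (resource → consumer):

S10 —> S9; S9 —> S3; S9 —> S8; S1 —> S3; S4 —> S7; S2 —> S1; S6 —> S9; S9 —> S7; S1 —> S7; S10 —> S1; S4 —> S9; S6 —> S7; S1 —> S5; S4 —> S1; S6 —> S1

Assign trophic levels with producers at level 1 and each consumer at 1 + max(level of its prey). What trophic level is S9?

S6 is a producer → level 1.
S9 eats S6 (level 1); other prey at levels: S4 1, S10 1 → level 2.

Trophic level 2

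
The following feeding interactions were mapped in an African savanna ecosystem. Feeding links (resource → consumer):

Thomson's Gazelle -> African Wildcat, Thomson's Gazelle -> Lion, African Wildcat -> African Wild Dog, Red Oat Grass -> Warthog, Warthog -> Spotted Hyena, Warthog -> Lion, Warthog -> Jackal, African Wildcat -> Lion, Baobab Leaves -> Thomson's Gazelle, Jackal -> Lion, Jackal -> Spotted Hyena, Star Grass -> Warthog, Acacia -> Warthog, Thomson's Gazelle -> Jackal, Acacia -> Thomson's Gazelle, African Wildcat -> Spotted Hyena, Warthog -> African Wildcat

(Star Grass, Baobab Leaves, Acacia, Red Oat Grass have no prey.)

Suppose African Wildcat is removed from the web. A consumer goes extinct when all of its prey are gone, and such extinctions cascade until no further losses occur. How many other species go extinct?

1

Remove African Wildcat.
Round 1: African Wild Dog (all prey gone) → extinct.
No further losses. Total secondary extinctions: 1.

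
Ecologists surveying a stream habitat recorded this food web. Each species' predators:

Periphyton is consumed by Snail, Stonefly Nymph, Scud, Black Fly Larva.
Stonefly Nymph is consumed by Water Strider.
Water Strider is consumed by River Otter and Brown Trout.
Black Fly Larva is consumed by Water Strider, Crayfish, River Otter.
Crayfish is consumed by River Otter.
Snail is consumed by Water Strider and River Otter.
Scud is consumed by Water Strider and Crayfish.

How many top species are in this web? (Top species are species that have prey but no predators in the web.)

Top species (has prey, but nothing eats it): River Otter, Brown Trout.
Count: 2.

2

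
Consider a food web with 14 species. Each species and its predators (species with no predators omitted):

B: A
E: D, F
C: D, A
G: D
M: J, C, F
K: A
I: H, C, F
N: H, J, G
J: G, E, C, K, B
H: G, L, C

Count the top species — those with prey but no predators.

4

Top species (has prey, but nothing eats it): L, D, F, A.
Count: 4.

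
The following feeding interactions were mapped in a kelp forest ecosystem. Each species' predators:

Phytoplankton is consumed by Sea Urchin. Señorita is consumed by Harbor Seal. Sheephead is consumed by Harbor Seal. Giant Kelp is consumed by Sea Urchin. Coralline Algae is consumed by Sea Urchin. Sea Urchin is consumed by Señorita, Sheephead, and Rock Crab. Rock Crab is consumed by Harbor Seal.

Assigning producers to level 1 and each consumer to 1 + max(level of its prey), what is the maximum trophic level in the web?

Producers (level 1): Phytoplankton, Coralline Algae, Giant Kelp.
Phytoplankton → Sea Urchin → Rock Crab → Harbor Seal gives Harbor Seal level 4.
No species has a prey at level 4, so no species reaches level 5.

4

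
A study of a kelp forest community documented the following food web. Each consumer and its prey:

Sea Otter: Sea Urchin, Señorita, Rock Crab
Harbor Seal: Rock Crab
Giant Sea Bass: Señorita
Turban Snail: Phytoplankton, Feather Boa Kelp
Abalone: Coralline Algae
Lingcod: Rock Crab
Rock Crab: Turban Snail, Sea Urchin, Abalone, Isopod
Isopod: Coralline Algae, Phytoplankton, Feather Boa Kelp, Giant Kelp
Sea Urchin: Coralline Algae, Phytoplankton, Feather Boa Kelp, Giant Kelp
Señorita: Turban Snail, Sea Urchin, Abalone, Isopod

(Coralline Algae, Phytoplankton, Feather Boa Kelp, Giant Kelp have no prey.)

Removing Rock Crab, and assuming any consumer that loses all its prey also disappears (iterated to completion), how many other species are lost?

2

Remove Rock Crab.
Round 1: Lingcod (all prey gone), Harbor Seal (all prey gone) → extinct.
No further losses. Total secondary extinctions: 2.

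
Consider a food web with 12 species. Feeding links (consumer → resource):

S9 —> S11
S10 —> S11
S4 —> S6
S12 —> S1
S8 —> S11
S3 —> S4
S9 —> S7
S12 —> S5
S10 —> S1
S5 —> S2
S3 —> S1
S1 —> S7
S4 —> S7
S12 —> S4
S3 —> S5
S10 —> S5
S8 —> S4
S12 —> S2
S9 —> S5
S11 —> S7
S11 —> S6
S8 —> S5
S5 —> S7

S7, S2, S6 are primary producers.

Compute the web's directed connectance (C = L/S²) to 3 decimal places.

C = 0.160

The web has S = 12 species and L = 23 feeding links.
C = L / S² = 23 / 144 = 0.1597 ≈ 0.160.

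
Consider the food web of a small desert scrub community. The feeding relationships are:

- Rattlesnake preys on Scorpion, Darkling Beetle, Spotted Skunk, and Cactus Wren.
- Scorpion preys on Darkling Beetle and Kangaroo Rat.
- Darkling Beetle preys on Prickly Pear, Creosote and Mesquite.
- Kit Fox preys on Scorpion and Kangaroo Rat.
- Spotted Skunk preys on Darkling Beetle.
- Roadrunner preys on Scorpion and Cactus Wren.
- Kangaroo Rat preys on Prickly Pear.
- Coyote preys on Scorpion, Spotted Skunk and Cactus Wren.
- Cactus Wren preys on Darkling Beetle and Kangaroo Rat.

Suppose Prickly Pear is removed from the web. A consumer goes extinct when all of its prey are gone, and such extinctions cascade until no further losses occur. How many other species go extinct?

1

Remove Prickly Pear.
Round 1: Kangaroo Rat (all prey gone) → extinct.
No further losses. Total secondary extinctions: 1.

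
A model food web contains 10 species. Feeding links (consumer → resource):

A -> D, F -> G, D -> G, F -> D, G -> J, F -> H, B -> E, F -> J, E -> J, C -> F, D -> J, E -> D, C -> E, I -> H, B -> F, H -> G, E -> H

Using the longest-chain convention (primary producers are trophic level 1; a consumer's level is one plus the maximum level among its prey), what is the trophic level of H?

J is a producer → level 1.
G eats J → level 2.
H eats G → level 3.

Trophic level 3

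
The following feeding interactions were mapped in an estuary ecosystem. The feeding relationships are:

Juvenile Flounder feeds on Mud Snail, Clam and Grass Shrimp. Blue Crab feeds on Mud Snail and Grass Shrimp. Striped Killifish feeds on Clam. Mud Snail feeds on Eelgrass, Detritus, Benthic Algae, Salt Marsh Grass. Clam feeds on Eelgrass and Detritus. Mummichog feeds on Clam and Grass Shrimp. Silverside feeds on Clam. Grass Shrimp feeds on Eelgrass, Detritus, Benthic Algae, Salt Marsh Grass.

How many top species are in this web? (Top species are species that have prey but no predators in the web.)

5

Top species (has prey, but nothing eats it): Juvenile Flounder, Striped Killifish, Blue Crab, Mummichog, Silverside.
Count: 5.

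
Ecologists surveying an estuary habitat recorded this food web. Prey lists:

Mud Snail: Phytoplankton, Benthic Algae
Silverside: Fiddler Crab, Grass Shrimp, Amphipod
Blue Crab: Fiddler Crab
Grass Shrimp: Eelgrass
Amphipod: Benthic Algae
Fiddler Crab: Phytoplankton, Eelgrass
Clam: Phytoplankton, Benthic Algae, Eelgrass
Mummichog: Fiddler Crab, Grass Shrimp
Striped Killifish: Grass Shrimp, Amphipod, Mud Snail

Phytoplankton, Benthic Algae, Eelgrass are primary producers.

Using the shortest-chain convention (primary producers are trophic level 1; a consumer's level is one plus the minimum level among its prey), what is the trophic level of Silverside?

Phytoplankton is a producer → level 1.
Fiddler Crab eats Phytoplankton → level 2.
Silverside eats Fiddler Crab → level 3.
No prey of Silverside is below level 2, so 3 is the minimum.

Trophic level 3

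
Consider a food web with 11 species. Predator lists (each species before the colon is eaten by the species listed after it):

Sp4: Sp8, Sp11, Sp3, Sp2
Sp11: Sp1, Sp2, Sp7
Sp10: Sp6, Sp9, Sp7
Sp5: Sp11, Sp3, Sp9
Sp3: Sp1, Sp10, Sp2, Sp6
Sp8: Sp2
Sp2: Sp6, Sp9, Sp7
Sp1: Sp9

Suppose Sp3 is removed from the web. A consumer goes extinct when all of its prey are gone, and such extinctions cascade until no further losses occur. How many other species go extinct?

1

Remove Sp3.
Round 1: Sp10 (all prey gone) → extinct.
No further losses. Total secondary extinctions: 1.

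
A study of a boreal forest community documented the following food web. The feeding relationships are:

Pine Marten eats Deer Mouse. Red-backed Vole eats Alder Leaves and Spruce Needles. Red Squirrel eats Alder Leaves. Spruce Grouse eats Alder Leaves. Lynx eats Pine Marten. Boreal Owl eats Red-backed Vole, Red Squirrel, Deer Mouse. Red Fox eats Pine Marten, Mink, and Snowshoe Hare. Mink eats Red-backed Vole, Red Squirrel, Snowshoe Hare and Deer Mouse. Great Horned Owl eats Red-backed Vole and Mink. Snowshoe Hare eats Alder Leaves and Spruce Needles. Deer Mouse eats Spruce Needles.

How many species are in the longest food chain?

One longest chain: Spruce Needles → Deer Mouse → Pine Marten → Lynx.
It has 4 species and 3 links.

4 species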